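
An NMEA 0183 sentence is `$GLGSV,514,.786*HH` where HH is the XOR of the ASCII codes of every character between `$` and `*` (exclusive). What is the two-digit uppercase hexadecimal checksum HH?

6E

XOR the ASCII codes of the payload characters:
  'G' = 0x47 → acc = 0x47
  'L' = 0x4C → acc = 0x0B
  'G' = 0x47 → acc = 0x4C
  'S' = 0x53 → acc = 0x1F
  'V' = 0x56 → acc = 0x49
  ',' = 0x2C → acc = 0x65
  '5' = 0x35 → acc = 0x50
  '1' = 0x31 → acc = 0x61
  '4' = 0x34 → acc = 0x55
  ',' = 0x2C → acc = 0x79
  '.' = 0x2E → acc = 0x57
  '7' = 0x37 → acc = 0x60
  '8' = 0x38 → acc = 0x58
  '6' = 0x36 → acc = 0x6E
Checksum = 0x6E.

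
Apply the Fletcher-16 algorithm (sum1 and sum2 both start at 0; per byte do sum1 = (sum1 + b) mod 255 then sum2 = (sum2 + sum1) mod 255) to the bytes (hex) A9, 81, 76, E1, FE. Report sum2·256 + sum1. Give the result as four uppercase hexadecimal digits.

Running sums (mod 255):
  after byte 0 (A9): sum1=169, sum2=169
  after byte 1 (81): sum1=43, sum2=212
  after byte 2 (76): sum1=161, sum2=118
  after byte 3 (E1): sum1=131, sum2=249
  after byte 4 (FE): sum1=130, sum2=124
Checksum = sum2·256 + sum1 = 124·256 + 130 = 31874 = 0x7C82.

7C82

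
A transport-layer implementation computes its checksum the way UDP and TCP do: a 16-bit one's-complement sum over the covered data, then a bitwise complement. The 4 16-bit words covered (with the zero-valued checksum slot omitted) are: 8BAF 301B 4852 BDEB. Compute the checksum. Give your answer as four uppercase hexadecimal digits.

One's-complement addition (fold any carry out of bit 15 back into bit 0):
  0x8BAF + 0x301B = 0x0BBCA
  0xBBCA + 0x4852 = 0x1041C → wrap carry → 0x041D
  0x041D + 0xBDEB = 0x0C208
One's-complement sum = 0xC208.
Checksum = ~0xC208 & 0xFFFF = 0x3DF7.

3DF7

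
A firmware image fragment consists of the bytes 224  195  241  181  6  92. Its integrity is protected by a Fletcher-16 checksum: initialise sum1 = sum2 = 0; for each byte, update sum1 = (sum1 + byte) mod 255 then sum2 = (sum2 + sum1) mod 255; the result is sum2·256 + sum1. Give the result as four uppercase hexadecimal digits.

69AE

Running sums (mod 255):
  after byte 0 (224): sum1=224, sum2=224
  after byte 1 (195): sum1=164, sum2=133
  after byte 2 (241): sum1=150, sum2=28
  after byte 3 (181): sum1=76, sum2=104
  after byte 4 (6): sum1=82, sum2=186
  after byte 5 (92): sum1=174, sum2=105
Checksum = sum2·256 + sum1 = 105·256 + 174 = 27054 = 0x69AE.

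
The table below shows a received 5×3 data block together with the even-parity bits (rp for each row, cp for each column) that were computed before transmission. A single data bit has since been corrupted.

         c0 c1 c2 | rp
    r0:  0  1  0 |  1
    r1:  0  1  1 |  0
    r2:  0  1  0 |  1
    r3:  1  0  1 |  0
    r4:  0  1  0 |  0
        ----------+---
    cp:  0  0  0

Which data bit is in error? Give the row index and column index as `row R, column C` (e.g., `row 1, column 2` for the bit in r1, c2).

Recompute each row's even parity and compare to rp:
  r0: data parity 1, sent rp 1 → ok
  r1: data parity 0, sent rp 0 → ok
  r2: data parity 1, sent rp 1 → ok
  r3: data parity 0, sent rp 0 → ok
  r4: data parity 1, sent rp 0 → mismatch
Recompute each column's even parity and compare to cp:
  c0: data parity 1, sent cp 0 → mismatch
  c1: data parity 0, sent cp 0 → ok
  c2: data parity 0, sent cp 0 → ok
Exactly one row (r4) and one column (c0) fail → the flipped bit is at their intersection.

row 4, column 0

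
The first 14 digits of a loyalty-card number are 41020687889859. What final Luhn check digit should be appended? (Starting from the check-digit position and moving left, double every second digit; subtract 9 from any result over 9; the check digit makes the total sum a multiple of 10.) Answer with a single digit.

9

Partial digits right→left: 9 5 8 9 8 8 7 8 6 0 2 0 1 4
Double every second digit counting from the check-digit position (so the 1st, 3rd, 5th, ... of the partial from the right).
  doubled (with −9 where >9): 9 7 7 5 3 4 2 → sum 37
  kept as-is: 5 9 8 8 0 0 4 → sum 34
Total = 37 + 34 = 71.
Check digit = (10 − (71 mod 10)) mod 10 = 9.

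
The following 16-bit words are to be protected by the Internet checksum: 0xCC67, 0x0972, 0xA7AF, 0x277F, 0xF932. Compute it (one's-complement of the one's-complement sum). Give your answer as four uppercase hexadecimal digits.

61C4

One's-complement addition (fold any carry out of bit 15 back into bit 0):
  0xCC67 + 0x0972 = 0x0D5D9
  0xD5D9 + 0xA7AF = 0x17D88 → wrap carry → 0x7D89
  0x7D89 + 0x277F = 0x0A508
  0xA508 + 0xF932 = 0x19E3A → wrap carry → 0x9E3B
One's-complement sum = 0x9E3B.
Checksum = ~0x9E3B & 0xFFFF = 0x61C4.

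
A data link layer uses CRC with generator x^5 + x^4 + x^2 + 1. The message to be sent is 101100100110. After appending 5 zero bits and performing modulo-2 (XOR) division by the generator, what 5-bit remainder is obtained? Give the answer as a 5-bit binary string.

00110

Append 5 zeros: 10110010011000000. Divide by 110101 (XOR where the leading bit is 1):
  pos 0: 101100 XOR 110101 = 011001
  pos 1: 110011 XOR 110101 = 000110
  pos 4: 110001 XOR 110101 = 000100
  pos 7: 100100 XOR 110101 = 010001
  pos 8: 100010 XOR 110101 = 010111
  pos 9: 101110 XOR 110101 = 011011
  pos 10: 110110 XOR 110101 = 000011
Remainder (last 5 bits) = 00110. This is the CRC / FCS.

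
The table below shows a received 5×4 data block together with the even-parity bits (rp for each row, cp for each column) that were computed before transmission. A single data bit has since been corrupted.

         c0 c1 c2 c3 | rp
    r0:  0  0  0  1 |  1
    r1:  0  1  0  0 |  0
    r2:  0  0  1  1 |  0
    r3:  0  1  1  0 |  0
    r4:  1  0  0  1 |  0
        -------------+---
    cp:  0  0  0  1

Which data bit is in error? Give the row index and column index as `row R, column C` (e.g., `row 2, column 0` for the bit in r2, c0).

Recompute each row's even parity and compare to rp:
  r0: data parity 1, sent rp 1 → ok
  r1: data parity 1, sent rp 0 → mismatch
  r2: data parity 0, sent rp 0 → ok
  r3: data parity 0, sent rp 0 → ok
  r4: data parity 0, sent rp 0 → ok
Recompute each column's even parity and compare to cp:
  c0: data parity 1, sent cp 0 → mismatch
  c1: data parity 0, sent cp 0 → ok
  c2: data parity 0, sent cp 0 → ok
  c3: data parity 1, sent cp 1 → ok
Exactly one row (r1) and one column (c0) fail → the flipped bit is at their intersection.

row 1, column 0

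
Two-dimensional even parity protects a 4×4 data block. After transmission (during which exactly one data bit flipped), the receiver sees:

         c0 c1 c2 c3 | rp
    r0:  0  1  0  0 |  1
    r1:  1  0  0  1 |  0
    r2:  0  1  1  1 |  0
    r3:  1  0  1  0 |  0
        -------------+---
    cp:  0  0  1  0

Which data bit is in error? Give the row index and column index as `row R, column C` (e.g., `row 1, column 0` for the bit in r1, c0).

Recompute each row's even parity and compare to rp:
  r0: data parity 1, sent rp 1 → ok
  r1: data parity 0, sent rp 0 → ok
  r2: data parity 1, sent rp 0 → mismatch
  r3: data parity 0, sent rp 0 → ok
Recompute each column's even parity and compare to cp:
  c0: data parity 0, sent cp 0 → ok
  c1: data parity 0, sent cp 0 → ok
  c2: data parity 0, sent cp 1 → mismatch
  c3: data parity 0, sent cp 0 → ok
Exactly one row (r2) and one column (c2) fail → the flipped bit is at their intersection.

row 2, column 2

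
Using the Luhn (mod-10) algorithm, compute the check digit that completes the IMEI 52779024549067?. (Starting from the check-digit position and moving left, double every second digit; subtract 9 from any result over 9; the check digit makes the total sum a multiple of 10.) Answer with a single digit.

Partial digits right→left: 7 6 0 9 4 5 4 2 0 9 7 7 2 5
Double every second digit counting from the check-digit position (so the 1st, 3rd, 5th, ... of the partial from the right).
  doubled (with −9 where >9): 5 0 8 8 0 5 4 → sum 30
  kept as-is: 6 9 5 2 9 7 5 → sum 43
Total = 30 + 43 = 73.
Check digit = (10 − (73 mod 10)) mod 10 = 7.

7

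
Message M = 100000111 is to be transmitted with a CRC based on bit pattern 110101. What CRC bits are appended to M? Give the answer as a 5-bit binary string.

01100

Append 5 zeros: 10000011100000. Divide by 110101 (XOR where the leading bit is 1):
  pos 0: 100000 XOR 110101 = 010101
  pos 1: 101011 XOR 110101 = 011110
  pos 2: 111101 XOR 110101 = 001000
  pos 4: 100010 XOR 110101 = 010111
  pos 5: 101110 XOR 110101 = 011011
  pos 6: 110110 XOR 110101 = 000011
Remainder (last 5 bits) = 01100. This is the CRC / FCS.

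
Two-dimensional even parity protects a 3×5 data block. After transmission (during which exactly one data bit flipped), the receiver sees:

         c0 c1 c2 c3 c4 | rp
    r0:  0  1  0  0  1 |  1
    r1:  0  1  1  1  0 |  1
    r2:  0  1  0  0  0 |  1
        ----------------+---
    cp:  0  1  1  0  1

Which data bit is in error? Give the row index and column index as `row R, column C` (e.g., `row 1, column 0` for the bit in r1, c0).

row 0, column 3

Recompute each row's even parity and compare to rp:
  r0: data parity 0, sent rp 1 → mismatch
  r1: data parity 1, sent rp 1 → ok
  r2: data parity 1, sent rp 1 → ok
Recompute each column's even parity and compare to cp:
  c0: data parity 0, sent cp 0 → ok
  c1: data parity 1, sent cp 1 → ok
  c2: data parity 1, sent cp 1 → ok
  c3: data parity 1, sent cp 0 → mismatch
  c4: data parity 1, sent cp 1 → ok
Exactly one row (r0) and one column (c3) fail → the flipped bit is at their intersection.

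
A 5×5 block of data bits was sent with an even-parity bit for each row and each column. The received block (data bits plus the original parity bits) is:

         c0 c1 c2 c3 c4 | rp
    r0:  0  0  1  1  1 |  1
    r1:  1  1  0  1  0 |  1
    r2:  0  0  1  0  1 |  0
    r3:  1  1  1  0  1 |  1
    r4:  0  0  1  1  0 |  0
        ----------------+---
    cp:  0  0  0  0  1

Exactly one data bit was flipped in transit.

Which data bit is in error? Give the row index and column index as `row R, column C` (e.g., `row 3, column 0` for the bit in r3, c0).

row 3, column 3

Recompute each row's even parity and compare to rp:
  r0: data parity 1, sent rp 1 → ok
  r1: data parity 1, sent rp 1 → ok
  r2: data parity 0, sent rp 0 → ok
  r3: data parity 0, sent rp 1 → mismatch
  r4: data parity 0, sent rp 0 → ok
Recompute each column's even parity and compare to cp:
  c0: data parity 0, sent cp 0 → ok
  c1: data parity 0, sent cp 0 → ok
  c2: data parity 0, sent cp 0 → ok
  c3: data parity 1, sent cp 0 → mismatch
  c4: data parity 1, sent cp 1 → ok
Exactly one row (r3) and one column (c3) fail → the flipped bit is at their intersection.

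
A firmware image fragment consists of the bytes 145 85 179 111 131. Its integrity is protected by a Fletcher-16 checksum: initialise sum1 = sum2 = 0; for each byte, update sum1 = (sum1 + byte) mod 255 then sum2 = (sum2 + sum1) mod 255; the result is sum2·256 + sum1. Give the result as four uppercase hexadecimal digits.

Running sums (mod 255):
  after byte 0 (145): sum1=145, sum2=145
  after byte 1 (85): sum1=230, sum2=120
  after byte 2 (179): sum1=154, sum2=19
  after byte 3 (111): sum1=10, sum2=29
  after byte 4 (131): sum1=141, sum2=170
Checksum = sum2·256 + sum1 = 170·256 + 141 = 43661 = 0xAA8D.

AA8D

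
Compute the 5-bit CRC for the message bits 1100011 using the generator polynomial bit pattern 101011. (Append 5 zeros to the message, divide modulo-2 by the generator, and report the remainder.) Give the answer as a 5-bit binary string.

00011

Append 5 zeros: 110001100000. Divide by 101011 (XOR where the leading bit is 1):
  pos 0: 110001 XOR 101011 = 011010
  pos 1: 110101 XOR 101011 = 011110
  pos 2: 111100 XOR 101011 = 010111
  pos 3: 101110 XOR 101011 = 000101
  pos 6: 101000 XOR 101011 = 000011
Remainder (last 5 bits) = 00011. This is the CRC / FCS.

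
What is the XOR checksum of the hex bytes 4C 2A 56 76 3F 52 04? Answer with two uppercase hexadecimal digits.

XOR the bytes together:
  start with 0x4C
  0x4C ⊕ 0x2A = 0x66
  0x66 ⊕ 0x56 = 0x30
  0x30 ⊕ 0x76 = 0x46
  0x46 ⊕ 0x3F = 0x79
  0x79 ⊕ 0x52 = 0x2B
  0x2B ⊕ 0x04 = 0x2F

2F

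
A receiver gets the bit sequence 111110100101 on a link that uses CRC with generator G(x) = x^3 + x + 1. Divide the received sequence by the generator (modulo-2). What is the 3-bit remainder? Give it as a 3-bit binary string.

000

Modulo-2 division of 111110100101 by 1011:
  pos 0: 1111 XOR 1011 = 0100
  pos 1: 1001 XOR 1011 = 0010
  pos 3: 1001 XOR 1011 = 0010
  pos 5: 1000 XOR 1011 = 0011
  pos 7: 1110 XOR 1011 = 0101
  pos 8: 1011 XOR 1011 = 0000
Remainder = 000 (zero — the frame passes the CRC check).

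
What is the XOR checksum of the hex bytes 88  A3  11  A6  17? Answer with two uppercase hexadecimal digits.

8B

XOR the bytes together:
  start with 0x88
  0x88 ⊕ 0xA3 = 0x2B
  0x2B ⊕ 0x11 = 0x3A
  0x3A ⊕ 0xA6 = 0x9C
  0x9C ⊕ 0x17 = 0x8B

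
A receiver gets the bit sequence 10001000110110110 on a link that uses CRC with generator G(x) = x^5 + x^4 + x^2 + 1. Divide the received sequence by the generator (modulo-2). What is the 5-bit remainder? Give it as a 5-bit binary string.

Modulo-2 division of 10001000110110110 by 110101:
  pos 0: 100010 XOR 110101 = 010111
  pos 1: 101110 XOR 110101 = 011011
  pos 2: 110110 XOR 110101 = 000011
  pos 6: 111101 XOR 110101 = 001000
  pos 8: 100010 XOR 110101 = 010111
  pos 9: 101111 XOR 110101 = 011010
  pos 10: 110101 XOR 110101 = 000000
Remainder = 00000 (zero — the frame passes the CRC check).

00000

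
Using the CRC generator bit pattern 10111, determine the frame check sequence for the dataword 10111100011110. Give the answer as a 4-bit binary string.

Append 4 zeros: 101111000111100000. Divide by 10111 (XOR where the leading bit is 1):
  pos 0: 10111 XOR 10111 = 00000
  pos 5: 10001 XOR 10111 = 00110
  pos 7: 11011 XOR 10111 = 01100
  pos 8: 11001 XOR 10111 = 01110
  pos 9: 11100 XOR 10111 = 01011
  pos 10: 10110 XOR 10111 = 00001
Remainder (last 4 bits) = 1000. This is the CRC / FCS.

1000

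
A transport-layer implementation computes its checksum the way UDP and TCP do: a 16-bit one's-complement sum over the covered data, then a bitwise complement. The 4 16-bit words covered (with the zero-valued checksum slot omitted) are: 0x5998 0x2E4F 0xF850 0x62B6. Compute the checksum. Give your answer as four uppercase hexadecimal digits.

1D11

One's-complement addition (fold any carry out of bit 15 back into bit 0):
  0x5998 + 0x2E4F = 0x087E7
  0x87E7 + 0xF850 = 0x18037 → wrap carry → 0x8038
  0x8038 + 0x62B6 = 0x0E2EE
One's-complement sum = 0xE2EE.
Checksum = ~0xE2EE & 0xFFFF = 0x1D11.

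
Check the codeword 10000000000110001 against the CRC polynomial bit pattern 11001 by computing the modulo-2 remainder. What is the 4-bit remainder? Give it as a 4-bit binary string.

0001

Modulo-2 division of 10000000000110001 by 11001:
  pos 0: 10000 XOR 11001 = 01001
  pos 1: 10010 XOR 11001 = 01011
  pos 2: 10110 XOR 11001 = 01111
  pos 3: 11110 XOR 11001 = 00111
  pos 5: 11100 XOR 11001 = 00101
  pos 7: 10101 XOR 11001 = 01100
  pos 8: 11001 XOR 11001 = 00000
Remainder = 0001 (nonzero — an error is detected).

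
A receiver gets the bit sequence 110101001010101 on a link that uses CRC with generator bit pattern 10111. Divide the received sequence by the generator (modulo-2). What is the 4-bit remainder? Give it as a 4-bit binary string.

0000

Modulo-2 division of 110101001010101 by 10111:
  pos 0: 11010 XOR 10111 = 01101
  pos 1: 11011 XOR 10111 = 01100
  pos 2: 11000 XOR 10111 = 01111
  pos 3: 11110 XOR 10111 = 01001
  pos 4: 10011 XOR 10111 = 00100
  pos 6: 10001 XOR 10111 = 00110
  pos 8: 11001 XOR 10111 = 01110
  pos 9: 11100 XOR 10111 = 01011
  pos 10: 10111 XOR 10111 = 00000
Remainder = 0000 (zero — the frame passes the CRC check).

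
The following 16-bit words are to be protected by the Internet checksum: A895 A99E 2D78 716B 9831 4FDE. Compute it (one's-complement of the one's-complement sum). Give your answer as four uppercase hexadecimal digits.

One's-complement addition (fold any carry out of bit 15 back into bit 0):
  0xA895 + 0xA99E = 0x15233 → wrap carry → 0x5234
  0x5234 + 0x2D78 = 0x07FAC
  0x7FAC + 0x716B = 0x0F117
  0xF117 + 0x9831 = 0x18948 → wrap carry → 0x8949
  0x8949 + 0x4FDE = 0x0D927
One's-complement sum = 0xD927.
Checksum = ~0xD927 & 0xFFFF = 0x26D8.

26D8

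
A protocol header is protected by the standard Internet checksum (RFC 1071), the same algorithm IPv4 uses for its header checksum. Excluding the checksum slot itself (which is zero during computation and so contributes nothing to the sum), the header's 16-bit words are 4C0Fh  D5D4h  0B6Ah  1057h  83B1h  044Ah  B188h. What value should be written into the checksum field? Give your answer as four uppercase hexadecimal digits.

One's-complement addition (fold any carry out of bit 15 back into bit 0):
  0x4C0F + 0xD5D4 = 0x121E3 → wrap carry → 0x21E4
  0x21E4 + 0x0B6A = 0x02D4E
  0x2D4E + 0x1057 = 0x03DA5
  0x3DA5 + 0x83B1 = 0x0C156
  0xC156 + 0x044A = 0x0C5A0
  0xC5A0 + 0xB188 = 0x17728 → wrap carry → 0x7729
One's-complement sum = 0x7729.
Checksum = ~0x7729 & 0xFFFF = 0x88D6.

88D6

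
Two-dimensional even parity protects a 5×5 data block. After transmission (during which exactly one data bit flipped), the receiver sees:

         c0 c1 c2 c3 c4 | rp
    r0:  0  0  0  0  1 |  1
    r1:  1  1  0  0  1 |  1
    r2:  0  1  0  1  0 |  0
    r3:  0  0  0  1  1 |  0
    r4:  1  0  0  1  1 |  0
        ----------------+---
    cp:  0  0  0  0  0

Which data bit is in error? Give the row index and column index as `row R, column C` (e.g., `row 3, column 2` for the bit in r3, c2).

Recompute each row's even parity and compare to rp:
  r0: data parity 1, sent rp 1 → ok
  r1: data parity 1, sent rp 1 → ok
  r2: data parity 0, sent rp 0 → ok
  r3: data parity 0, sent rp 0 → ok
  r4: data parity 1, sent rp 0 → mismatch
Recompute each column's even parity and compare to cp:
  c0: data parity 0, sent cp 0 → ok
  c1: data parity 0, sent cp 0 → ok
  c2: data parity 0, sent cp 0 → ok
  c3: data parity 1, sent cp 0 → mismatch
  c4: data parity 0, sent cp 0 → ok
Exactly one row (r4) and one column (c3) fail → the flipped bit is at their intersection.

row 4, column 3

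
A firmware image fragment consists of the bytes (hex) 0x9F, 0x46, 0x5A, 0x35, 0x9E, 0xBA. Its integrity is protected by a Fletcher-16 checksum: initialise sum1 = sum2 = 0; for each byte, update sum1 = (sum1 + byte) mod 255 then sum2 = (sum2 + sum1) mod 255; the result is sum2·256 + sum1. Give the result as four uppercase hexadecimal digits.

1ECE

Running sums (mod 255):
  after byte 0 (0x9F): sum1=159, sum2=159
  after byte 1 (0x46): sum1=229, sum2=133
  after byte 2 (0x5A): sum1=64, sum2=197
  after byte 3 (0x35): sum1=117, sum2=59
  after byte 4 (0x9E): sum1=20, sum2=79
  after byte 5 (0xBA): sum1=206, sum2=30
Checksum = sum2·256 + sum1 = 30·256 + 206 = 7886 = 0x1ECE.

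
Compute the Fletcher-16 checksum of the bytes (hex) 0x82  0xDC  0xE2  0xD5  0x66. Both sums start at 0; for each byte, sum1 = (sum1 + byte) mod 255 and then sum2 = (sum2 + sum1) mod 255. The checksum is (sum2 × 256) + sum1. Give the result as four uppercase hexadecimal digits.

Running sums (mod 255):
  after byte 0 (0x82): sum1=130, sum2=130
  after byte 1 (0xDC): sum1=95, sum2=225
  after byte 2 (0xE2): sum1=66, sum2=36
  after byte 3 (0xD5): sum1=24, sum2=60
  after byte 4 (0x66): sum1=126, sum2=186
Checksum = sum2·256 + sum1 = 186·256 + 126 = 47742 = 0xBA7E.

BA7E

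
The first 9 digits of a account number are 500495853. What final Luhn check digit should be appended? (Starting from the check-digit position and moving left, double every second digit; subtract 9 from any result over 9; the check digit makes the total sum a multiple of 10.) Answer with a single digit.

Partial digits right→left: 3 5 8 5 9 4 0 0 5
Double every second digit counting from the check-digit position (so the 1st, 3rd, 5th, ... of the partial from the right).
  doubled (with −9 where >9): 6 7 9 0 1 → sum 23
  kept as-is: 5 5 4 0 → sum 14
Total = 23 + 14 = 37.
Check digit = (10 − (37 mod 10)) mod 10 = 3.

3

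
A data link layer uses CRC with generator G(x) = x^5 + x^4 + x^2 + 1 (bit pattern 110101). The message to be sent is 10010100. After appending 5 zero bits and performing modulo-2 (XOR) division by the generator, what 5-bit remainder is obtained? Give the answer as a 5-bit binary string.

Append 5 zeros: 1001010000000. Divide by 110101 (XOR where the leading bit is 1):
  pos 0: 100101 XOR 110101 = 010000
  pos 1: 100000 XOR 110101 = 010101
  pos 2: 101010 XOR 110101 = 011111
  pos 3: 111110 XOR 110101 = 001011
  pos 5: 101100 XOR 110101 = 011001
  pos 6: 110010 XOR 110101 = 000111
Remainder (last 5 bits) = 01110. This is the CRC / FCS.

01110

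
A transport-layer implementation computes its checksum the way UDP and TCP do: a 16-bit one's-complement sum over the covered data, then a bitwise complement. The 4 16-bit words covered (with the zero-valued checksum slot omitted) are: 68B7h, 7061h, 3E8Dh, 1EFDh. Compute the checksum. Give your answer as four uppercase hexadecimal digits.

C95C

One's-complement addition (fold any carry out of bit 15 back into bit 0):
  0x68B7 + 0x7061 = 0x0D918
  0xD918 + 0x3E8D = 0x117A5 → wrap carry → 0x17A6
  0x17A6 + 0x1EFD = 0x036A3
One's-complement sum = 0x36A3.
Checksum = ~0x36A3 & 0xFFFF = 0xC95C.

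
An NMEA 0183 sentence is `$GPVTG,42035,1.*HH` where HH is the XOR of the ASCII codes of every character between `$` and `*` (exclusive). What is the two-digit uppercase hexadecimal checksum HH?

7D

XOR the ASCII codes of the payload characters:
  'G' = 0x47 → acc = 0x47
  'P' = 0x50 → acc = 0x17
  'V' = 0x56 → acc = 0x41
  'T' = 0x54 → acc = 0x15
  'G' = 0x47 → acc = 0x52
  ',' = 0x2C → acc = 0x7E
  '4' = 0x34 → acc = 0x4A
  '2' = 0x32 → acc = 0x78
  '0' = 0x30 → acc = 0x48
  '3' = 0x33 → acc = 0x7B
  '5' = 0x35 → acc = 0x4E
  ',' = 0x2C → acc = 0x62
  '1' = 0x31 → acc = 0x53
  '.' = 0x2E → acc = 0x7D
Checksum = 0x7D.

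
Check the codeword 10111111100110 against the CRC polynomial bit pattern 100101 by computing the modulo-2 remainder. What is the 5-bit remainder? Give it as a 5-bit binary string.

00000

Modulo-2 division of 10111111100110 by 100101:
  pos 0: 101111 XOR 100101 = 001010
  pos 2: 101011 XOR 100101 = 001110
  pos 4: 111010 XOR 100101 = 011111
  pos 5: 111110 XOR 100101 = 011011
  pos 6: 110111 XOR 100101 = 010010
  pos 7: 100101 XOR 100101 = 000000
Remainder = 00000 (zero — the frame passes the CRC check).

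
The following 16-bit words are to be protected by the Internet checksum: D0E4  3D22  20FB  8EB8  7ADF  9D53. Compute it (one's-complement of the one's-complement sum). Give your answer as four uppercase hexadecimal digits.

One's-complement addition (fold any carry out of bit 15 back into bit 0):
  0xD0E4 + 0x3D22 = 0x10E06 → wrap carry → 0x0E07
  0x0E07 + 0x20FB = 0x02F02
  0x2F02 + 0x8EB8 = 0x0BDBA
  0xBDBA + 0x7ADF = 0x13899 → wrap carry → 0x389A
  0x389A + 0x9D53 = 0x0D5ED
One's-complement sum = 0xD5ED.
Checksum = ~0xD5ED & 0xFFFF = 0x2A12.

2A12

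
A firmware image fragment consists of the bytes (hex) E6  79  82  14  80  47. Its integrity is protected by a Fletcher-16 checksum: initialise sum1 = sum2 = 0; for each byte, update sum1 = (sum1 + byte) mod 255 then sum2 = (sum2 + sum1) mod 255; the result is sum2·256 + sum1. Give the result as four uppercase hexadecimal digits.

57BE

Running sums (mod 255):
  after byte 0 (E6): sum1=230, sum2=230
  after byte 1 (79): sum1=96, sum2=71
  after byte 2 (82): sum1=226, sum2=42
  after byte 3 (14): sum1=246, sum2=33
  after byte 4 (80): sum1=119, sum2=152
  after byte 5 (47): sum1=190, sum2=87
Checksum = sum2·256 + sum1 = 87·256 + 190 = 22462 = 0x57BE.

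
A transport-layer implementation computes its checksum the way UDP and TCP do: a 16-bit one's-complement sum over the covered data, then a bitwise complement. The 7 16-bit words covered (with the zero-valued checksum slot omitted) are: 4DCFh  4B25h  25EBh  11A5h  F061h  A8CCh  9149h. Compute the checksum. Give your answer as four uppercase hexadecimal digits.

0503

One's-complement addition (fold any carry out of bit 15 back into bit 0):
  0x4DCF + 0x4B25 = 0x098F4
  0x98F4 + 0x25EB = 0x0BEDF
  0xBEDF + 0x11A5 = 0x0D084
  0xD084 + 0xF061 = 0x1C0E5 → wrap carry → 0xC0E6
  0xC0E6 + 0xA8CC = 0x169B2 → wrap carry → 0x69B3
  0x69B3 + 0x9149 = 0x0FAFC
One's-complement sum = 0xFAFC.
Checksum = ~0xFAFC & 0xFFFF = 0x0503.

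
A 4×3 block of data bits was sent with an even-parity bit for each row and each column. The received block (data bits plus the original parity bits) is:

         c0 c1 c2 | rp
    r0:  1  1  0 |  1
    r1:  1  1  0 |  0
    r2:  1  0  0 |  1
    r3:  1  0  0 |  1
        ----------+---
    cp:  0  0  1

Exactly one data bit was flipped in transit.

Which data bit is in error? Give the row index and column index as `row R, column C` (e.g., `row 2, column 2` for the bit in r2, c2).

row 0, column 2

Recompute each row's even parity and compare to rp:
  r0: data parity 0, sent rp 1 → mismatch
  r1: data parity 0, sent rp 0 → ok
  r2: data parity 1, sent rp 1 → ok
  r3: data parity 1, sent rp 1 → ok
Recompute each column's even parity and compare to cp:
  c0: data parity 0, sent cp 0 → ok
  c1: data parity 0, sent cp 0 → ok
  c2: data parity 0, sent cp 1 → mismatch
Exactly one row (r0) and one column (c2) fail → the flipped bit is at their intersection.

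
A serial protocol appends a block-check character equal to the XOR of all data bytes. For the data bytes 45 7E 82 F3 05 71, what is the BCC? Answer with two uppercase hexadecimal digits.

XOR the bytes together:
  start with 0x45
  0x45 ⊕ 0x7E = 0x3B
  0x3B ⊕ 0x82 = 0xB9
  0xB9 ⊕ 0xF3 = 0x4A
  0x4A ⊕ 0x05 = 0x4F
  0x4F ⊕ 0x71 = 0x3E

3E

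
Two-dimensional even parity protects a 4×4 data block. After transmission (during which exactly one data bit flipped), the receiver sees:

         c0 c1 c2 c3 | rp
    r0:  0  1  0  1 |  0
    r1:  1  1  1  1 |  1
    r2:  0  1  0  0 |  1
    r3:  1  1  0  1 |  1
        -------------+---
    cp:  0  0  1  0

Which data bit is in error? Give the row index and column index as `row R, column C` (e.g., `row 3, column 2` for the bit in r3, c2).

row 1, column 3

Recompute each row's even parity and compare to rp:
  r0: data parity 0, sent rp 0 → ok
  r1: data parity 0, sent rp 1 → mismatch
  r2: data parity 1, sent rp 1 → ok
  r3: data parity 1, sent rp 1 → ok
Recompute each column's even parity and compare to cp:
  c0: data parity 0, sent cp 0 → ok
  c1: data parity 0, sent cp 0 → ok
  c2: data parity 1, sent cp 1 → ok
  c3: data parity 1, sent cp 0 → mismatch
Exactly one row (r1) and one column (c3) fail → the flipped bit is at their intersection.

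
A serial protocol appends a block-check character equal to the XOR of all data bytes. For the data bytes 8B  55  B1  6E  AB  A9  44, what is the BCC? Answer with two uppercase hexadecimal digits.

XOR the bytes together:
  start with 0x8B
  0x8B ⊕ 0x55 = 0xDE
  0xDE ⊕ 0xB1 = 0x6F
  0x6F ⊕ 0x6E = 0x01
  0x01 ⊕ 0xAB = 0xAA
  0xAA ⊕ 0xA9 = 0x03
  0x03 ⊕ 0x44 = 0x47

47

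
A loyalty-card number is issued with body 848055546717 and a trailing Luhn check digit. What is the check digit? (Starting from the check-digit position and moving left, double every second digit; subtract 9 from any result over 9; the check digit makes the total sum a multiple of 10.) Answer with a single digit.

Partial digits right→left: 7 1 7 6 4 5 5 5 0 8 4 8
Double every second digit counting from the check-digit position (so the 1st, 3rd, 5th, ... of the partial from the right).
  doubled (with −9 where >9): 5 5 8 1 0 8 → sum 27
  kept as-is: 1 6 5 5 8 8 → sum 33
Total = 27 + 33 = 60.
Check digit = (10 − (60 mod 10)) mod 10 = 0.

0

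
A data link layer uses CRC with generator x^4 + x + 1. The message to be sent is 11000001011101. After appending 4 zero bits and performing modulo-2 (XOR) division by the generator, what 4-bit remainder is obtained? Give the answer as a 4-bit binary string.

0000

Append 4 zeros: 110000010111010000. Divide by 10011 (XOR where the leading bit is 1):
  pos 0: 11000 XOR 10011 = 01011
  pos 1: 10110 XOR 10011 = 00101
  pos 3: 10101 XOR 10011 = 00110
  pos 5: 11001 XOR 10011 = 01010
  pos 6: 10101 XOR 10011 = 00110
  pos 8: 11010 XOR 10011 = 01001
  pos 9: 10011 XOR 10011 = 00000
Remainder (last 4 bits) = 0000. This is the CRC / FCS.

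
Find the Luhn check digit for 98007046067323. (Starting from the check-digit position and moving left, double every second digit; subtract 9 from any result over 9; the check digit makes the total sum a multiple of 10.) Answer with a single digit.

Partial digits right→left: 3 2 3 7 6 0 6 4 0 7 0 0 8 9
Double every second digit counting from the check-digit position (so the 1st, 3rd, 5th, ... of the partial from the right).
  doubled (with −9 where >9): 6 6 3 3 0 0 7 → sum 25
  kept as-is: 2 7 0 4 7 0 9 → sum 29
Total = 25 + 29 = 54.
Check digit = (10 − (54 mod 10)) mod 10 = 6.

6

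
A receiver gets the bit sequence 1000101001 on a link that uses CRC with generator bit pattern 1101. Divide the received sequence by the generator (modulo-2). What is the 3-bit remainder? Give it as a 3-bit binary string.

Modulo-2 division of 1000101001 by 1101:
  pos 0: 1000 XOR 1101 = 0101
  pos 1: 1011 XOR 1101 = 0110
  pos 2: 1100 XOR 1101 = 0001
  pos 5: 1100 XOR 1101 = 0001
Remainder = 011 (nonzero — an error is detected).

011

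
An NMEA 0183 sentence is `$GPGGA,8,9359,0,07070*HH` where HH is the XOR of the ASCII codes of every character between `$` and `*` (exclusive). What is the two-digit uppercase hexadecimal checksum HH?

XOR the ASCII codes of the payload characters:
  'G' = 0x47 → acc = 0x47
  'P' = 0x50 → acc = 0x17
  'G' = 0x47 → acc = 0x50
  'G' = 0x47 → acc = 0x17
  'A' = 0x41 → acc = 0x56
  ',' = 0x2C → acc = 0x7A
  '8' = 0x38 → acc = 0x42
  ',' = 0x2C → acc = 0x6E
  '9' = 0x39 → acc = 0x57
  '3' = 0x33 → acc = 0x64
  '5' = 0x35 → acc = 0x51
  '9' = 0x39 → acc = 0x68
  ',' = 0x2C → acc = 0x44
  '0' = 0x30 → acc = 0x74
  ',' = 0x2C → acc = 0x58
  '0' = 0x30 → acc = 0x68
  '7' = 0x37 → acc = 0x5F
  '0' = 0x30 → acc = 0x6F
  '7' = 0x37 → acc = 0x58
  '0' = 0x30 → acc = 0x68
Checksum = 0x68.

68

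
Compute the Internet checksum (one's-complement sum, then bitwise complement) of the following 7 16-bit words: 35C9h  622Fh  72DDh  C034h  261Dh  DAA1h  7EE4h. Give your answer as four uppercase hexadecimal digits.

One's-complement addition (fold any carry out of bit 15 back into bit 0):
  0x35C9 + 0x622F = 0x097F8
  0x97F8 + 0x72DD = 0x10AD5 → wrap carry → 0x0AD6
  0x0AD6 + 0xC034 = 0x0CB0A
  0xCB0A + 0x261D = 0x0F127
  0xF127 + 0xDAA1 = 0x1CBC8 → wrap carry → 0xCBC9
  0xCBC9 + 0x7EE4 = 0x14AAD → wrap carry → 0x4AAE
One's-complement sum = 0x4AAE.
Checksum = ~0x4AAE & 0xFFFF = 0xB551.

B551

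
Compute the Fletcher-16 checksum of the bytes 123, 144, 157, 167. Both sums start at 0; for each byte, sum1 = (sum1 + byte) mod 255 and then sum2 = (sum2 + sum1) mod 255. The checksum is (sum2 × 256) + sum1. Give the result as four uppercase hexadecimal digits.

Running sums (mod 255):
  after byte 0 (123): sum1=123, sum2=123
  after byte 1 (144): sum1=12, sum2=135
  after byte 2 (157): sum1=169, sum2=49
  after byte 3 (167): sum1=81, sum2=130
Checksum = sum2·256 + sum1 = 130·256 + 81 = 33361 = 0x8251.

8251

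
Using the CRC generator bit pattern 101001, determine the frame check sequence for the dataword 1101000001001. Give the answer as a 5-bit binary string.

Append 5 zeros: 110100000100100000. Divide by 101001 (XOR where the leading bit is 1):
  pos 0: 110100 XOR 101001 = 011101
  pos 1: 111010 XOR 101001 = 010011
  pos 2: 100110 XOR 101001 = 001111
  pos 4: 111101 XOR 101001 = 010100
  pos 5: 101000 XOR 101001 = 000001
  pos 10: 101000 XOR 101001 = 000001
Remainder (last 5 bits) = 00100. This is the CRC / FCS.

00100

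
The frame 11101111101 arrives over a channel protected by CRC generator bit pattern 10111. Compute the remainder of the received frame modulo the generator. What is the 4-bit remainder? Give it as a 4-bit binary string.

0001

Modulo-2 division of 11101111101 by 10111:
  pos 0: 11101 XOR 10111 = 01010
  pos 1: 10101 XOR 10111 = 00010
  pos 4: 10111 XOR 10111 = 00000
Remainder = 0001 (nonzero — an error is detected).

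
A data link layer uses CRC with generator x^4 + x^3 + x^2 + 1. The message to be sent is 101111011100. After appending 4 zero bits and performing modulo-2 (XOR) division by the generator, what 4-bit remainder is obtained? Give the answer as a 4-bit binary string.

0011

Append 4 zeros: 1011110111000000. Divide by 11101 (XOR where the leading bit is 1):
  pos 0: 10111 XOR 11101 = 01010
  pos 1: 10101 XOR 11101 = 01000
  pos 2: 10000 XOR 11101 = 01101
  pos 3: 11011 XOR 11101 = 00110
  pos 5: 11011 XOR 11101 = 00110
  pos 7: 11000 XOR 11101 = 00101
  pos 9: 10100 XOR 11101 = 01001
  pos 10: 10010 XOR 11101 = 01111
  pos 11: 11110 XOR 11101 = 00011
Remainder (last 4 bits) = 0011. This is the CRC / FCS.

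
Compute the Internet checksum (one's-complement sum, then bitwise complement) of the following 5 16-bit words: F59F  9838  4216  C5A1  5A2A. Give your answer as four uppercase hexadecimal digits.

One's-complement addition (fold any carry out of bit 15 back into bit 0):
  0xF59F + 0x9838 = 0x18DD7 → wrap carry → 0x8DD8
  0x8DD8 + 0x4216 = 0x0CFEE
  0xCFEE + 0xC5A1 = 0x1958F → wrap carry → 0x9590
  0x9590 + 0x5A2A = 0x0EFBA
One's-complement sum = 0xEFBA.
Checksum = ~0xEFBA & 0xFFFF = 0x1045.

1045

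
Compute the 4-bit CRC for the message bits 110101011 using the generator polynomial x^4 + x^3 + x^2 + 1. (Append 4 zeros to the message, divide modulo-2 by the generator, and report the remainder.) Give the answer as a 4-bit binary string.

Append 4 zeros: 1101010110000. Divide by 11101 (XOR where the leading bit is 1):
  pos 0: 11010 XOR 11101 = 00111
  pos 2: 11110 XOR 11101 = 00011
  pos 5: 11110 XOR 11101 = 00011
  pos 8: 11000 XOR 11101 = 00101
Remainder (last 4 bits) = 0101. This is the CRC / FCS.

0101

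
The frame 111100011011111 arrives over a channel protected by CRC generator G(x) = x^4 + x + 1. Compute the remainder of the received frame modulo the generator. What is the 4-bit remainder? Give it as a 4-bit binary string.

1110

Modulo-2 division of 111100011011111 by 10011:
  pos 0: 11110 XOR 10011 = 01101
  pos 1: 11010 XOR 10011 = 01001
  pos 2: 10010 XOR 10011 = 00001
  pos 6: 11101 XOR 10011 = 01110
  pos 7: 11101 XOR 10011 = 01110
  pos 8: 11101 XOR 10011 = 01110
  pos 9: 11101 XOR 10011 = 01110
  pos 10: 11101 XOR 10011 = 01110
Remainder = 1110 (nonzero — an error is detected).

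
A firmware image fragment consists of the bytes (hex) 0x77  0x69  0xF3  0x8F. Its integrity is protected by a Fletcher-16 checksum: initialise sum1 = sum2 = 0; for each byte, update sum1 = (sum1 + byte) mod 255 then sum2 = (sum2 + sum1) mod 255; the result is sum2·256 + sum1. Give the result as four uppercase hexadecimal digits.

9164

Running sums (mod 255):
  after byte 0 (0x77): sum1=119, sum2=119
  after byte 1 (0x69): sum1=224, sum2=88
  after byte 2 (0xF3): sum1=212, sum2=45
  after byte 3 (0x8F): sum1=100, sum2=145
Checksum = sum2·256 + sum1 = 145·256 + 100 = 37220 = 0x9164.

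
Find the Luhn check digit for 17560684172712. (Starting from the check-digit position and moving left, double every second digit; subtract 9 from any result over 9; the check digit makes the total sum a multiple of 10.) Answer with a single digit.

Partial digits right→left: 2 1 7 2 7 1 4 8 6 0 6 5 7 1
Double every second digit counting from the check-digit position (so the 1st, 3rd, 5th, ... of the partial from the right).
  doubled (with −9 where >9): 4 5 5 8 3 3 5 → sum 33
  kept as-is: 1 2 1 8 0 5 1 → sum 18
Total = 33 + 18 = 51.
Check digit = (10 − (51 mod 10)) mod 10 = 9.

9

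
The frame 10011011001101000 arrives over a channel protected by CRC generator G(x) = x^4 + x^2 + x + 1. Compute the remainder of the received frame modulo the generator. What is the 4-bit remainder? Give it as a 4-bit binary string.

0000

Modulo-2 division of 10011011001101000 by 10111:
  pos 0: 10011 XOR 10111 = 00100
  pos 2: 10001 XOR 10111 = 00110
  pos 4: 11010 XOR 10111 = 01101
  pos 5: 11010 XOR 10111 = 01101
  pos 6: 11011 XOR 10111 = 01100
  pos 7: 11001 XOR 10111 = 01110
  pos 8: 11100 XOR 10111 = 01011
  pos 9: 10111 XOR 10111 = 00000
Remainder = 0000 (zero — the frame passes the CRC check).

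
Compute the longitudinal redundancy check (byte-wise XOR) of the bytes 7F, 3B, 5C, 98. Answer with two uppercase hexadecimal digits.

XOR the bytes together:
  start with 0x7F
  0x7F ⊕ 0x3B = 0x44
  0x44 ⊕ 0x5C = 0x18
  0x18 ⊕ 0x98 = 0x80

80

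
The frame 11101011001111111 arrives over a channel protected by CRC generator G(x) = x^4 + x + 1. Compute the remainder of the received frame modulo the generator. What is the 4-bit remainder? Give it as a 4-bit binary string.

Modulo-2 division of 11101011001111111 by 10011:
  pos 0: 11101 XOR 10011 = 01110
  pos 1: 11100 XOR 10011 = 01111
  pos 2: 11111 XOR 10011 = 01100
  pos 3: 11001 XOR 10011 = 01010
  pos 4: 10100 XOR 10011 = 00111
  pos 6: 11101 XOR 10011 = 01110
  pos 7: 11101 XOR 10011 = 01110
  pos 8: 11101 XOR 10011 = 01110
  pos 9: 11101 XOR 10011 = 01110
  pos 10: 11101 XOR 10011 = 01110
  pos 11: 11101 XOR 10011 = 01110
  pos 12: 11101 XOR 10011 = 01110
Remainder = 1110 (nonzero — an error is detected).

1110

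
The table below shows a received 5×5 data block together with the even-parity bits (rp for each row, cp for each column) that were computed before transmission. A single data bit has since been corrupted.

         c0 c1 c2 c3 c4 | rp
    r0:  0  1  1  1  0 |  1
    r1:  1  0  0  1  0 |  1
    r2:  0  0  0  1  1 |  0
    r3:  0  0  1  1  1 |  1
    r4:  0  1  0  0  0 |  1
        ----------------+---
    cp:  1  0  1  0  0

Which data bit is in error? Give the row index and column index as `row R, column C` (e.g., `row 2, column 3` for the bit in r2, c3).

Recompute each row's even parity and compare to rp:
  r0: data parity 1, sent rp 1 → ok
  r1: data parity 0, sent rp 1 → mismatch
  r2: data parity 0, sent rp 0 → ok
  r3: data parity 1, sent rp 1 → ok
  r4: data parity 1, sent rp 1 → ok
Recompute each column's even parity and compare to cp:
  c0: data parity 1, sent cp 1 → ok
  c1: data parity 0, sent cp 0 → ok
  c2: data parity 0, sent cp 1 → mismatch
  c3: data parity 0, sent cp 0 → ok
  c4: data parity 0, sent cp 0 → ok
Exactly one row (r1) and one column (c2) fail → the flipped bit is at their intersection.

row 1, column 2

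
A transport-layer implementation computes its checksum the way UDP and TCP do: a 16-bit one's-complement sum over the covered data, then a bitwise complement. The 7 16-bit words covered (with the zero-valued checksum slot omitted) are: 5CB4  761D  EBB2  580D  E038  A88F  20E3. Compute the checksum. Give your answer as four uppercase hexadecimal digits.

One's-complement addition (fold any carry out of bit 15 back into bit 0):
  0x5CB4 + 0x761D = 0x0D2D1
  0xD2D1 + 0xEBB2 = 0x1BE83 → wrap carry → 0xBE84
  0xBE84 + 0x580D = 0x11691 → wrap carry → 0x1692
  0x1692 + 0xE038 = 0x0F6CA
  0xF6CA + 0xA88F = 0x19F59 → wrap carry → 0x9F5A
  0x9F5A + 0x20E3 = 0x0C03D
One's-complement sum = 0xC03D.
Checksum = ~0xC03D & 0xFFFF = 0x3FC2.

3FC2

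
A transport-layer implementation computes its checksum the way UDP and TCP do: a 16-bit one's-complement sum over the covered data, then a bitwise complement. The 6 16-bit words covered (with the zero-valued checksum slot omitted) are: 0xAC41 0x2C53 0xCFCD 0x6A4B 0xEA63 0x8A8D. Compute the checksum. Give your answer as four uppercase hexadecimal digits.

7860

One's-complement addition (fold any carry out of bit 15 back into bit 0):
  0xAC41 + 0x2C53 = 0x0D894
  0xD894 + 0xCFCD = 0x1A861 → wrap carry → 0xA862
  0xA862 + 0x6A4B = 0x112AD → wrap carry → 0x12AE
  0x12AE + 0xEA63 = 0x0FD11
  0xFD11 + 0x8A8D = 0x1879E → wrap carry → 0x879F
One's-complement sum = 0x879F.
Checksum = ~0x879F & 0xFFFF = 0x7860.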